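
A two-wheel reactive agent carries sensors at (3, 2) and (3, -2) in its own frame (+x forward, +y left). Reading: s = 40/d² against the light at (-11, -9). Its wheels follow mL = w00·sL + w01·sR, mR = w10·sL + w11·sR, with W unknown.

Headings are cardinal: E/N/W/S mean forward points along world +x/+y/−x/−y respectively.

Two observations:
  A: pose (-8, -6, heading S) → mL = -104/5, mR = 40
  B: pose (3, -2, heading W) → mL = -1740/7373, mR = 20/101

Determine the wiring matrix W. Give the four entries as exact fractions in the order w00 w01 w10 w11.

obs A: pose=(-8,-6,S) → sL=8/5, sR=40, mL=-104/5, mR=40
obs B: pose=(3,-2,W) → sL=20/73, sR=20/101, mL=-1740/7373, mR=20/101
sensor matrix S = [[8/5, 40], [20/73, 20/101]]; det S = -78464/7373
solve [mL_A; mL_B] = S·[w00; w01] and [mR_A; mR_B] = S·[w10; w11]:
  w00 = -1/2, w01 = -1/2, w10 = 0, w11 = 1

-1/2 -1/2 0 1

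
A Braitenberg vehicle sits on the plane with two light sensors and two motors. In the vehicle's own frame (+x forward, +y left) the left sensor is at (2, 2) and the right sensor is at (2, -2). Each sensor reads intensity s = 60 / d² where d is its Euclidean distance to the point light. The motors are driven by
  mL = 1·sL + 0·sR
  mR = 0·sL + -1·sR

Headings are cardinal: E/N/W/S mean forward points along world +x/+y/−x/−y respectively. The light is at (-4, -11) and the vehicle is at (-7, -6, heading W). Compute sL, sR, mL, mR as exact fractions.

30/17 30/37 30/17 -30/37

left sensor world pos  = (-9, -8); dL² = 34
right sensor world pos = (-9, -4); dR² = 74
sL = 60/34 = 30/17
sR = 60/74 = 30/37
mL = 1·sL + 0·sR = 30/17
mR = 0·sL + -1·sR = -30/37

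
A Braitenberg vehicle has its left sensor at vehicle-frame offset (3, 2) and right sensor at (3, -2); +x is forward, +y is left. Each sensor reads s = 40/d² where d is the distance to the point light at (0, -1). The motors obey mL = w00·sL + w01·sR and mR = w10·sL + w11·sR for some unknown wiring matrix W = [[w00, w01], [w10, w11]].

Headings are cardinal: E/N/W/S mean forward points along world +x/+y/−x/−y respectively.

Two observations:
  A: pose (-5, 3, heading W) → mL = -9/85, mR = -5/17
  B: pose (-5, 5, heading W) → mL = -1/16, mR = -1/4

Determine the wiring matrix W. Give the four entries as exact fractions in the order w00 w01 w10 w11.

1/2 -1 -1/2 0

obs A: pose=(-5,3,W) → sL=10/17, sR=2/5, mL=-9/85, mR=-5/17
obs B: pose=(-5,5,W) → sL=1/2, sR=5/16, mL=-1/16, mR=-1/4
sensor matrix S = [[10/17, 2/5], [1/2, 5/16]]; det S = -11/680
solve [mL_A; mL_B] = S·[w00; w01] and [mR_A; mR_B] = S·[w10; w11]:
  w00 = 1/2, w01 = -1, w10 = -1/2, w11 = 0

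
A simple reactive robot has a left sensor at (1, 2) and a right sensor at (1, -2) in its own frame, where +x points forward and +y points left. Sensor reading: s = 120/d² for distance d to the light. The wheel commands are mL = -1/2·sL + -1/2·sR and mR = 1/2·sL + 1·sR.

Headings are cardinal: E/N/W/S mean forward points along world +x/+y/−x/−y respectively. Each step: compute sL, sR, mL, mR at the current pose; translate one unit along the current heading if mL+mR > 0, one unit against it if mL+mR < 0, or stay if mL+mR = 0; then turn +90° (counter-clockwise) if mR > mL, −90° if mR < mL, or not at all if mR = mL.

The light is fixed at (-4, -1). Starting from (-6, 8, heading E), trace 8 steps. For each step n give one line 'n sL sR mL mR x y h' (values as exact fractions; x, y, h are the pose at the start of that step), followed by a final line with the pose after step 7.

0 60/61 12/5 -516/305 882/305 -6 8 E
1 120/109 120/101 -12600/11009 19140/11009 -5 8 N
2 30/17 30/37 -810/629 1065/629 -5 9 W
3 40/27 120/97 -3560/2619 5180/2619 -6 9 S
4 60/61 12/5 -516/305 882/305 -6 8 E
5 120/109 120/101 -12600/11009 19140/11009 -5 8 N
6 30/17 30/37 -810/629 1065/629 -5 9 W
7 40/27 120/97 -3560/2619 5180/2619 -6 9 S
final -6 8 E

n=0: pose=(-6,8,E); sL=60/61, sR=12/5; mL=-516/305, mR=882/305; mL+mR=6/5 → advance +1; mR−mL=1398/305 → turn +1·90°
n=1: pose=(-5,8,N); sL=120/109, sR=120/101; mL=-12600/11009, mR=19140/11009; mL+mR=60/101 → advance +1; mR−mL=31740/11009 → turn +1·90°
n=2: pose=(-5,9,W); sL=30/17, sR=30/37; mL=-810/629, mR=1065/629; mL+mR=15/37 → advance +1; mR−mL=1875/629 → turn +1·90°
n=3: pose=(-6,9,S); sL=40/27, sR=120/97; mL=-3560/2619, mR=5180/2619; mL+mR=60/97 → advance +1; mR−mL=8740/2619 → turn +1·90°
n=4: pose=(-6,8,E); sL=60/61, sR=12/5; mL=-516/305, mR=882/305; mL+mR=6/5 → advance +1; mR−mL=1398/305 → turn +1·90°
n=5: pose=(-5,8,N); sL=120/109, sR=120/101; mL=-12600/11009, mR=19140/11009; mL+mR=60/101 → advance +1; mR−mL=31740/11009 → turn +1·90°
n=6: pose=(-5,9,W); sL=30/17, sR=30/37; mL=-810/629, mR=1065/629; mL+mR=15/37 → advance +1; mR−mL=1875/629 → turn +1·90°
n=7: pose=(-6,9,S); sL=40/27, sR=120/97; mL=-3560/2619, mR=5180/2619; mL+mR=60/97 → advance +1; mR−mL=8740/2619 → turn +1·90°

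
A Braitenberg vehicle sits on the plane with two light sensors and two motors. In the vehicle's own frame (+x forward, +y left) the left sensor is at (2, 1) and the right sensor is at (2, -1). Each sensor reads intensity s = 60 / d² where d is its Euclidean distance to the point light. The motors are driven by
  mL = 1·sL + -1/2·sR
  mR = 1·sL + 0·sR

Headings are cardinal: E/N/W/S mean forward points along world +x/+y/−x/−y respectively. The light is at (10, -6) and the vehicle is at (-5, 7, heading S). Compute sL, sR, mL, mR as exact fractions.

left sensor world pos  = (-4, 5); dL² = 317
right sensor world pos = (-6, 5); dR² = 377
sL = 60/317 = 60/317
sR = 60/377 = 60/377
mL = 1·sL + -1/2·sR = 13110/119509
mR = 1·sL + 0·sR = 60/317

60/317 60/377 13110/119509 60/317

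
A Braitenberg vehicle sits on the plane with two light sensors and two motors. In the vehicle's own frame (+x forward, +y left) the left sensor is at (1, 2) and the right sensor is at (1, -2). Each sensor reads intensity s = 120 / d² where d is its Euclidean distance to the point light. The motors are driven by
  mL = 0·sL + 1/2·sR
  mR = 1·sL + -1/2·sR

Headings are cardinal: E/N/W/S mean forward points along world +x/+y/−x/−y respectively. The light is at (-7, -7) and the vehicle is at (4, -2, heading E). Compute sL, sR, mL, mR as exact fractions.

left sensor world pos  = (5, 0); dL² = 193
right sensor world pos = (5, -4); dR² = 153
sL = 120/193 = 120/193
sR = 120/153 = 40/51
mL = 0·sL + 1/2·sR = 20/51
mR = 1·sL + -1/2·sR = 2260/9843

120/193 40/51 20/51 2260/9843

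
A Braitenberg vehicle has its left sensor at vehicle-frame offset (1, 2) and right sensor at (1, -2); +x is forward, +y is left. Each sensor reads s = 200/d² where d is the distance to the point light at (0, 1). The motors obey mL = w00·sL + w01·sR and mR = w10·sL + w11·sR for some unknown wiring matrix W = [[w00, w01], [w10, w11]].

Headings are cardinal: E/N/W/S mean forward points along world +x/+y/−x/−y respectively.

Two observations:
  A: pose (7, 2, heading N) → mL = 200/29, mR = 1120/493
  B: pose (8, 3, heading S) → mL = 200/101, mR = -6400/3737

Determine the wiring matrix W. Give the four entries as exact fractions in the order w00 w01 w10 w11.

obs A: pose=(7,2,N) → sL=200/29, sR=40/17, mL=200/29, mR=1120/493
obs B: pose=(8,3,S) → sL=200/101, sR=200/37, mL=200/101, mR=-6400/3737
sensor matrix S = [[200/29, 40/17], [200/101, 200/37]]; det S = 60096000/1842341
solve [mL_A; mL_B] = S·[w00; w01] and [mR_A; mR_B] = S·[w10; w11]:
  w00 = 1, w01 = 0, w10 = 1/2, w11 = -1/2

1 0 1/2 -1/2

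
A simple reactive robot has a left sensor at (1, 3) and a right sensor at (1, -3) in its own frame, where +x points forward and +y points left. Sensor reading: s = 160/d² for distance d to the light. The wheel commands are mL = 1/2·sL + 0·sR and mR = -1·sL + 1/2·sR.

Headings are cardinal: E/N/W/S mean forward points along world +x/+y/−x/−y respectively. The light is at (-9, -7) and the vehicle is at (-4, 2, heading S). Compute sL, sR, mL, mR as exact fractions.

left sensor world pos  = (-1, 1); dL² = 128
right sensor world pos = (-7, 1); dR² = 68
sL = 160/128 = 5/4
sR = 160/68 = 40/17
mL = 1/2·sL + 0·sR = 5/8
mR = -1·sL + 1/2·sR = -5/68

5/4 40/17 5/8 -5/68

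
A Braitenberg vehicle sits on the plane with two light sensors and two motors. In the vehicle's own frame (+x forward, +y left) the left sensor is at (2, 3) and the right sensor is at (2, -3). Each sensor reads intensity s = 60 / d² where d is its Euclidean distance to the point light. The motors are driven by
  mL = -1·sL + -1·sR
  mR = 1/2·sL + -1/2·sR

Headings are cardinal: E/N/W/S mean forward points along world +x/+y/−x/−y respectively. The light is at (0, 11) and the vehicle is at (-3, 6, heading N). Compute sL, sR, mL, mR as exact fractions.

left sensor world pos  = (-6, 8); dL² = 45
right sensor world pos = (0, 8); dR² = 9
sL = 60/45 = 4/3
sR = 60/9 = 20/3
mL = -1·sL + -1·sR = -8
mR = 1/2·sL + -1/2·sR = -8/3

4/3 20/3 -8 -8/3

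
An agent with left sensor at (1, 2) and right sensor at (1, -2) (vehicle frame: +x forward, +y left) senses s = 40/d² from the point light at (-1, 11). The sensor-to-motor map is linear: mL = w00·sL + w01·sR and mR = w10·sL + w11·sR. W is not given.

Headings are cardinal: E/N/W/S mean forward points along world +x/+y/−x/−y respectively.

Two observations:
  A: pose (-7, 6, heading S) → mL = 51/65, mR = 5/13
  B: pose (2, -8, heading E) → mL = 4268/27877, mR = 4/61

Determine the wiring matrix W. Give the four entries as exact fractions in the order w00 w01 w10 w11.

obs A: pose=(-7,6,S) → sL=10/13, sR=2/5, mL=51/65, mR=5/13
obs B: pose=(2,-8,E) → sL=8/61, sR=40/457, mL=4268/27877, mR=4/61
sensor matrix S = [[10/13, 2/5], [8/61, 40/457]]; det S = 26944/1812005
solve [mL_A; mL_B] = S·[w00; w01] and [mR_A; mR_B] = S·[w10; w11]:
  w00 = 1/2, w01 = 1, w10 = 1/2, w11 = 0

1/2 1 1/2 0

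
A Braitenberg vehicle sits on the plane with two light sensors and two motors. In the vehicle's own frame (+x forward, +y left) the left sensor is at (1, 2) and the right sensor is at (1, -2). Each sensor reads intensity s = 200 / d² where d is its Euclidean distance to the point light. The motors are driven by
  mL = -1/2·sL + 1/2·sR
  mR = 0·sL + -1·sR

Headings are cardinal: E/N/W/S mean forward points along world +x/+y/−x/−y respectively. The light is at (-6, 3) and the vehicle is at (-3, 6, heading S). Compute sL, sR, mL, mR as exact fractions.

200/29 40 480/29 -40

left sensor world pos  = (-1, 5); dL² = 29
right sensor world pos = (-5, 5); dR² = 5
sL = 200/29 = 200/29
sR = 200/5 = 40
mL = -1/2·sL + 1/2·sR = 480/29
mR = 0·sL + -1·sR = -40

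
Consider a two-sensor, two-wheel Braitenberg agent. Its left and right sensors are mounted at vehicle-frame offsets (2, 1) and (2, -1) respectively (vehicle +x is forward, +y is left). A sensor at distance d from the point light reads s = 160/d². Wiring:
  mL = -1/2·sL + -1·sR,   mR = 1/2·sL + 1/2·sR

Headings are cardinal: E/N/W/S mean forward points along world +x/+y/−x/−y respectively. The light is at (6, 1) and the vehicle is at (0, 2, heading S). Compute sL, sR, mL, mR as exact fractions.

80/13 16/5 -408/65 304/65

left sensor world pos  = (1, 0); dL² = 26
right sensor world pos = (-1, 0); dR² = 50
sL = 160/26 = 80/13
sR = 160/50 = 16/5
mL = -1/2·sL + -1·sR = -408/65
mR = 1/2·sL + 1/2·sR = 304/65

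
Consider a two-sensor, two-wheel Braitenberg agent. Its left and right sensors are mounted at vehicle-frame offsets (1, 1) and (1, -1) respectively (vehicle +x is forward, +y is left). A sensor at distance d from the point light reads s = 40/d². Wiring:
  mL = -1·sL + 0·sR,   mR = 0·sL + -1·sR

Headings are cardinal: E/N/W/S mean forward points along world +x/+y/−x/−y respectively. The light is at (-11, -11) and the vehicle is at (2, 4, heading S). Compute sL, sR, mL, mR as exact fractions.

left sensor world pos  = (3, 3); dL² = 392
right sensor world pos = (1, 3); dR² = 340
sL = 40/392 = 5/49
sR = 40/340 = 2/17
mL = -1·sL + 0·sR = -5/49
mR = 0·sL + -1·sR = -2/17

5/49 2/17 -5/49 -2/17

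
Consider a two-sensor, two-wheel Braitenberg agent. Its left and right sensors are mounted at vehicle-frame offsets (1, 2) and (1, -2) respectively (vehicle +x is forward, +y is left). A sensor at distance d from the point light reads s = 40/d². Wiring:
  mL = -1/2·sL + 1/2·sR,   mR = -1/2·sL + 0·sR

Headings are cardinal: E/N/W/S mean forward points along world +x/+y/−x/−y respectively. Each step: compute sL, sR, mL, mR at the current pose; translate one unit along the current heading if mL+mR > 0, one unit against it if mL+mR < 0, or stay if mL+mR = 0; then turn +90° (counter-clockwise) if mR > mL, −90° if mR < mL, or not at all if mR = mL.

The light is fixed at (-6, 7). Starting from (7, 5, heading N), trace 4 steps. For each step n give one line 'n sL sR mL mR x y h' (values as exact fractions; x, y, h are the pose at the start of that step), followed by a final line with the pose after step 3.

n=0: pose=(7,5,N); sL=20/61, sR=20/113; mL=-520/6893, mR=-10/61; mL+mR=-1650/6893 → advance -1; mR−mL=-10/113 → turn -1·90°
n=1: pose=(7,4,E); sL=40/197, sR=40/221; mL=-480/43537, mR=-20/197; mL+mR=-4900/43537 → advance -1; mR−mL=-20/221 → turn -1·90°
n=2: pose=(6,4,S); sL=10/53, sR=10/29; mL=120/1537, mR=-5/53; mL+mR=-25/1537 → advance -1; mR−mL=-5/29 → turn -1·90°
n=3: pose=(6,5,W); sL=40/137, sR=40/121; mL=320/16577, mR=-20/137; mL+mR=-2100/16577 → advance -1; mR−mL=-20/121 → turn -1·90°

0 20/61 20/113 -520/6893 -10/61 7 5 N
1 40/197 40/221 -480/43537 -20/197 7 4 E
2 10/53 10/29 120/1537 -5/53 6 4 S
3 40/137 40/121 320/16577 -20/137 6 5 W
final 7 5 N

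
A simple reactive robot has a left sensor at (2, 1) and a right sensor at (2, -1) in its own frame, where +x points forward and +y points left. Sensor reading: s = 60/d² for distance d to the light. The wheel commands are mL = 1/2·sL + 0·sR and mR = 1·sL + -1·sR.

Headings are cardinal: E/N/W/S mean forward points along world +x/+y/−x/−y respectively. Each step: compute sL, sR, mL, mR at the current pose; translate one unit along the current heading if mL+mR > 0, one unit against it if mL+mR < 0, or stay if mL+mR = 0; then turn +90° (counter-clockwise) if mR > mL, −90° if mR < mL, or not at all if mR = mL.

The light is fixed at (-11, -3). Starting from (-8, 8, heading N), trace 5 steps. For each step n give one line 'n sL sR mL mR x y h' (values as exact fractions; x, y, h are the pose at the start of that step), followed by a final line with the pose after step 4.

0 60/173 12/37 30/173 144/6401 -8 8 N
1 30/97 30/73 15/97 -720/7081 -8 9 E
2 12/25 60/109 6/25 -192/2725 -7 9 S
3 15/26 15/37 15/52 165/962 -7 8 W
4 60/173 12/37 30/173 144/6401 -8 8 N
final -8 9 E

n=0: pose=(-8,8,N); sL=60/173, sR=12/37; mL=30/173, mR=144/6401; mL+mR=1254/6401 → advance +1; mR−mL=-966/6401 → turn -1·90°
n=1: pose=(-8,9,E); sL=30/97, sR=30/73; mL=15/97, mR=-720/7081; mL+mR=375/7081 → advance +1; mR−mL=-1815/7081 → turn -1·90°
n=2: pose=(-7,9,S); sL=12/25, sR=60/109; mL=6/25, mR=-192/2725; mL+mR=462/2725 → advance +1; mR−mL=-846/2725 → turn -1·90°
n=3: pose=(-7,8,W); sL=15/26, sR=15/37; mL=15/52, mR=165/962; mL+mR=885/1924 → advance +1; mR−mL=-225/1924 → turn -1·90°
n=4: pose=(-8,8,N); sL=60/173, sR=12/37; mL=30/173, mR=144/6401; mL+mR=1254/6401 → advance +1; mR−mL=-966/6401 → turn -1·90°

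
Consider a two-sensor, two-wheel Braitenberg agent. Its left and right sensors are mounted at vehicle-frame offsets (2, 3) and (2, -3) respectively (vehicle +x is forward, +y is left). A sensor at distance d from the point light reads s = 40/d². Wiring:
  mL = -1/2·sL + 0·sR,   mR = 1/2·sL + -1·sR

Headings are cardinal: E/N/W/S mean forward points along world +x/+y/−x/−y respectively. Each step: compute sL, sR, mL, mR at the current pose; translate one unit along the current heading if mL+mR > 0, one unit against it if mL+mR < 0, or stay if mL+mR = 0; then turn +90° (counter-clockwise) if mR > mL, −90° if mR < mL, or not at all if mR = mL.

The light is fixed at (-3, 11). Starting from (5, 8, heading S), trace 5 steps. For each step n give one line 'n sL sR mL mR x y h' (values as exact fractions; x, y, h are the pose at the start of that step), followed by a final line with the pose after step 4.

n=0: pose=(5,8,S); sL=20/73, sR=4/5; mL=-10/73, mR=-242/365; mL+mR=-4/5 → advance -1; mR−mL=-192/365 → turn -1·90°
n=1: pose=(5,9,W); sL=40/61, sR=40/37; mL=-20/61, mR=-1700/2257; mL+mR=-40/37 → advance -1; mR−mL=-960/2257 → turn -1·90°
n=2: pose=(6,9,N); sL=10/9, sR=5/18; mL=-5/9, mR=5/18; mL+mR=-5/18 → advance -1; mR−mL=5/6 → turn +1·90°
n=3: pose=(6,8,W); sL=8/17, sR=40/49; mL=-4/17, mR=-484/833; mL+mR=-40/49 → advance -1; mR−mL=-288/833 → turn -1·90°
n=4: pose=(7,8,N); sL=4/5, sR=4/17; mL=-2/5, mR=14/85; mL+mR=-4/17 → advance -1; mR−mL=48/85 → turn +1·90°

0 20/73 4/5 -10/73 -242/365 5 8 S
1 40/61 40/37 -20/61 -1700/2257 5 9 W
2 10/9 5/18 -5/9 5/18 6 9 N
3 8/17 40/49 -4/17 -484/833 6 8 W
4 4/5 4/17 -2/5 14/85 7 8 N
final 7 7 W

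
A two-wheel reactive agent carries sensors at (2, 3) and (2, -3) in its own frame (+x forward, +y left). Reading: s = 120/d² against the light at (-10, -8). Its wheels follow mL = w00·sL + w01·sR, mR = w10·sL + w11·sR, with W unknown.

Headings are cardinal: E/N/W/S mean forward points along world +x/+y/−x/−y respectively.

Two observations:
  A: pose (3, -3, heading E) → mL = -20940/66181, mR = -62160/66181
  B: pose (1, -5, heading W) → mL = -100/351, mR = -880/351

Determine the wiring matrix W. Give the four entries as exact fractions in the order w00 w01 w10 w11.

1/2 -1 -1 -1

obs A: pose=(3,-3,E) → sL=120/289, sR=120/229, mL=-20940/66181, mR=-62160/66181
obs B: pose=(1,-5,W) → sL=40/27, sR=40/39, mL=-100/351, mR=-880/351
sensor matrix S = [[120/289, 120/229], [40/27, 40/39]]; det S = -2713600/7743177
solve [mL_A; mL_B] = S·[w00; w01] and [mR_A; mR_B] = S·[w10; w11]:
  w00 = 1/2, w01 = -1, w10 = -1, w11 = -1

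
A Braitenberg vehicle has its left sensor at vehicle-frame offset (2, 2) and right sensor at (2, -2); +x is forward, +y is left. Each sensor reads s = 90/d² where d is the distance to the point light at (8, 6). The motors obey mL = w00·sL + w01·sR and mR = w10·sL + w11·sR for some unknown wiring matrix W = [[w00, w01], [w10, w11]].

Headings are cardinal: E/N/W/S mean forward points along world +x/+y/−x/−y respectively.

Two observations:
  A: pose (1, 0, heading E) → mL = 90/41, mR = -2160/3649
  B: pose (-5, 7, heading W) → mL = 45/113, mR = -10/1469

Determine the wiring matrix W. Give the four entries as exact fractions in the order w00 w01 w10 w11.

1 0 -1/2 1/2

obs A: pose=(1,0,E) → sL=90/41, sR=90/89, mL=90/41, mR=-2160/3649
obs B: pose=(-5,7,W) → sL=45/113, sR=5/13, mL=45/113, mR=-10/1469
sensor matrix S = [[90/41, 90/89], [45/113, 5/13]]; det S = 2367000/5360381
solve [mL_A; mL_B] = S·[w00; w01] and [mR_A; mR_B] = S·[w10; w11]:
  w00 = 1, w01 = 0, w10 = -1/2, w11 = 1/2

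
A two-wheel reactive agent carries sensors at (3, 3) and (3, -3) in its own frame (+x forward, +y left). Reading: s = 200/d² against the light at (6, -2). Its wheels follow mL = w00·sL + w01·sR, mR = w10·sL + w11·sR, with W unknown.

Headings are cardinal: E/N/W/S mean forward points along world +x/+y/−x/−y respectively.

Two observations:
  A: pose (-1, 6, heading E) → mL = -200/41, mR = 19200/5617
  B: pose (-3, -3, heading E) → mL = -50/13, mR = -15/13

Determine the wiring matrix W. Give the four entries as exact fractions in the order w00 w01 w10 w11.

0 -1 -1 1

obs A: pose=(-1,6,E) → sL=200/137, sR=200/41, mL=-200/41, mR=19200/5617
obs B: pose=(-3,-3,E) → sL=5, sR=50/13, mL=-50/13, mR=-15/13
sensor matrix S = [[200/137, 200/41], [5, 50/13]]; det S = -1371000/73021
solve [mL_A; mL_B] = S·[w00; w01] and [mR_A; mR_B] = S·[w10; w11]:
  w00 = 0, w01 = -1, w10 = -1, w11 = 1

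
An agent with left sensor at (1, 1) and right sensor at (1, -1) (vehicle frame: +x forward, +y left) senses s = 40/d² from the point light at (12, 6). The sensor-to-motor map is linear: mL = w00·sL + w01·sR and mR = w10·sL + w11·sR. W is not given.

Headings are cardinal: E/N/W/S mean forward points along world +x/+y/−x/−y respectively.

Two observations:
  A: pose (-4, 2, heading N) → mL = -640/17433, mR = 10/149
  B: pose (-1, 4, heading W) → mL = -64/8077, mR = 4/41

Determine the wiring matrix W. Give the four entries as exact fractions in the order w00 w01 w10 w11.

1 -1 1/2 0

obs A: pose=(-4,2,N) → sL=20/149, sR=20/117, mL=-640/17433, mR=10/149
obs B: pose=(-1,4,W) → sL=8/41, sR=40/197, mL=-64/8077, mR=4/41
sensor matrix S = [[20/149, 20/117], [8/41, 40/197]]; det S = -858880/140806341
solve [mL_A; mL_B] = S·[w00; w01] and [mR_A; mR_B] = S·[w10; w11]:
  w00 = 1, w01 = -1, w10 = 1/2, w11 = 0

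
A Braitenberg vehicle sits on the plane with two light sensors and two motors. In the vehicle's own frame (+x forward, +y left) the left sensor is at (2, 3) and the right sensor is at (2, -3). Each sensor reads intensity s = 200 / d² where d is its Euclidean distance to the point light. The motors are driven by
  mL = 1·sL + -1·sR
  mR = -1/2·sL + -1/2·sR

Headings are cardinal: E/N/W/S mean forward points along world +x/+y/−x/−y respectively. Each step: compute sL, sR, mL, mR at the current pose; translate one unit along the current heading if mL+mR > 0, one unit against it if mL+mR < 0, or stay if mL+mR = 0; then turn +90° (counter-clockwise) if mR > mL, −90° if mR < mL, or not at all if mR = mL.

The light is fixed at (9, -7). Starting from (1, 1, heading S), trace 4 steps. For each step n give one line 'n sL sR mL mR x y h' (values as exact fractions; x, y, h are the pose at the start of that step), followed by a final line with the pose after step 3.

n=0: pose=(1,1,S); sL=200/61, sR=200/157; mL=19200/9577, mR=-21800/9577; mL+mR=-2600/9577 → advance -1; mR−mL=-41000/9577 → turn -1·90°
n=1: pose=(1,2,W); sL=25/17, sR=50/61; mL=675/1037, mR=-2375/2074; mL+mR=-1025/2074 → advance -1; mR−mL=-3725/2074 → turn -1·90°
n=2: pose=(2,2,N); sL=200/221, sR=200/137; mL=-16800/30277, mR=-35800/30277; mL+mR=-52600/30277 → advance -1; mR−mL=-19000/30277 → turn -1·90°
n=3: pose=(2,1,E); sL=100/73, sR=4; mL=-192/73, mR=-196/73; mL+mR=-388/73 → advance -1; mR−mL=-4/73 → turn -1·90°

0 200/61 200/157 19200/9577 -21800/9577 1 1 S
1 25/17 50/61 675/1037 -2375/2074 1 2 W
2 200/221 200/137 -16800/30277 -35800/30277 2 2 N
3 100/73 4 -192/73 -196/73 2 1 E
final 1 1 S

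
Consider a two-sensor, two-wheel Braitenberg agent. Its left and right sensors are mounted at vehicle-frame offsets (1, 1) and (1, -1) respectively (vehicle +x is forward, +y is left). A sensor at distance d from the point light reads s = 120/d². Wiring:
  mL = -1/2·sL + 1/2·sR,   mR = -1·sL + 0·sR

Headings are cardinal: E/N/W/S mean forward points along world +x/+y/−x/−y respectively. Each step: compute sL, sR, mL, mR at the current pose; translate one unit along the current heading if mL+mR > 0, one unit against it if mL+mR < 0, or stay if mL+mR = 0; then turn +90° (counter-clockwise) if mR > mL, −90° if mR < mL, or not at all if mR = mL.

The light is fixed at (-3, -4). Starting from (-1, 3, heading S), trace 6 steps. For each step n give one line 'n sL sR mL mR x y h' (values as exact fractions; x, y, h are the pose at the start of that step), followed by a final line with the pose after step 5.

n=0: pose=(-1,3,S); sL=8/3, sR=120/37; mL=32/111, mR=-8/3; mL+mR=-88/37 → advance -1; mR−mL=-328/111 → turn -1·90°
n=1: pose=(-1,4,W); sL=12/5, sR=60/41; mL=-96/205, mR=-12/5; mL+mR=-588/205 → advance -1; mR−mL=-396/205 → turn -1·90°
n=2: pose=(0,4,N); sL=24/17, sR=120/97; mL=-144/1649, mR=-24/17; mL+mR=-2472/1649 → advance -1; mR−mL=-2184/1649 → turn -1·90°
n=3: pose=(0,3,E); sL=3/2, sR=30/13; mL=21/52, mR=-3/2; mL+mR=-57/52 → advance -1; mR−mL=-99/52 → turn -1·90°
n=4: pose=(-1,3,S); sL=8/3, sR=120/37; mL=32/111, mR=-8/3; mL+mR=-88/37 → advance -1; mR−mL=-328/111 → turn -1·90°
n=5: pose=(-1,4,W); sL=12/5, sR=60/41; mL=-96/205, mR=-12/5; mL+mR=-588/205 → advance -1; mR−mL=-396/205 → turn -1·90°

0 8/3 120/37 32/111 -8/3 -1 3 S
1 12/5 60/41 -96/205 -12/5 -1 4 W
2 24/17 120/97 -144/1649 -24/17 0 4 N
3 3/2 30/13 21/52 -3/2 0 3 E
4 8/3 120/37 32/111 -8/3 -1 3 S
5 12/5 60/41 -96/205 -12/5 -1 4 W
final 0 4 N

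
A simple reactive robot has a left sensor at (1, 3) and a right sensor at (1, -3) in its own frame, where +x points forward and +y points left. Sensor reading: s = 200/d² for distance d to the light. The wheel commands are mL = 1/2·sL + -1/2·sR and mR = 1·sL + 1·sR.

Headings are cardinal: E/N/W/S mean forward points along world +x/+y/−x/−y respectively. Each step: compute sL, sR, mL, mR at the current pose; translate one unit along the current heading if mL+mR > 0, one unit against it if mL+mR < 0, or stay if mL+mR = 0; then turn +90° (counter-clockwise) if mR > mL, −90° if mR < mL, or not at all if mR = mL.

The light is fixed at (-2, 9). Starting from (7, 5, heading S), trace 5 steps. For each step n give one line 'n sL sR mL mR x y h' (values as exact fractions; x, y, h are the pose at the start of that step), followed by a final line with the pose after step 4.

0 200/169 200/61 -10800/10309 46000/10309 7 5 S
1 25/13 50/41 375/1066 1675/533 7 4 E
2 40/13 40/37 480/481 2000/481 8 4 N
3 20/13 100/41 -240/533 2120/533 8 5 W
4 200/169 200/61 -10800/10309 46000/10309 7 5 S
final 7 4 E

n=0: pose=(7,5,S); sL=200/169, sR=200/61; mL=-10800/10309, mR=46000/10309; mL+mR=35200/10309 → advance +1; mR−mL=56800/10309 → turn +1·90°
n=1: pose=(7,4,E); sL=25/13, sR=50/41; mL=375/1066, mR=1675/533; mL+mR=3725/1066 → advance +1; mR−mL=2975/1066 → turn +1·90°
n=2: pose=(8,4,N); sL=40/13, sR=40/37; mL=480/481, mR=2000/481; mL+mR=2480/481 → advance +1; mR−mL=1520/481 → turn +1·90°
n=3: pose=(8,5,W); sL=20/13, sR=100/41; mL=-240/533, mR=2120/533; mL+mR=1880/533 → advance +1; mR−mL=2360/533 → turn +1·90°
n=4: pose=(7,5,S); sL=200/169, sR=200/61; mL=-10800/10309, mR=46000/10309; mL+mR=35200/10309 → advance +1; mR−mL=56800/10309 → turn +1·90°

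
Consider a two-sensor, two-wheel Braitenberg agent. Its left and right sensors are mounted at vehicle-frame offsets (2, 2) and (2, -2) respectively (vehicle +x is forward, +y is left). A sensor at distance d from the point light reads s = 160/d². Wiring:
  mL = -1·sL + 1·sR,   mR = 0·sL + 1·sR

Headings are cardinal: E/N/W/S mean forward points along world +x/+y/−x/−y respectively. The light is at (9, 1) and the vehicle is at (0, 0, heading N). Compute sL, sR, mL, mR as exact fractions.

left sensor world pos  = (-2, 2); dL² = 122
right sensor world pos = (2, 2); dR² = 50
sL = 160/122 = 80/61
sR = 160/50 = 16/5
mL = -1·sL + 1·sR = 576/305
mR = 0·sL + 1·sR = 16/5

80/61 16/5 576/305 16/5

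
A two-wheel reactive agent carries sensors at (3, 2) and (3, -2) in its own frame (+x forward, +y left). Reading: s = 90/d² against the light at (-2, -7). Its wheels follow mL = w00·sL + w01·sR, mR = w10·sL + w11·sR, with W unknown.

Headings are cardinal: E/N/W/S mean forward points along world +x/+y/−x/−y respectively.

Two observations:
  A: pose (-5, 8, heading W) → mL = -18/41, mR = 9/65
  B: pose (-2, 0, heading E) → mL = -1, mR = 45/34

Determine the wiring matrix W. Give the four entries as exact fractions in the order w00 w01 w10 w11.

obs A: pose=(-5,8,W) → sL=18/41, sR=18/65, mL=-18/41, mR=9/65
obs B: pose=(-2,0,E) → sL=1, sR=45/17, mL=-1, mR=45/34
sensor matrix S = [[18/41, 18/65], [1, 45/17]]; det S = 40104/45305
solve [mL_A; mL_B] = S·[w00; w01] and [mR_A; mR_B] = S·[w10; w11]:
  w00 = -1, w01 = 0, w10 = 0, w11 = 1/2

-1 0 0 1/2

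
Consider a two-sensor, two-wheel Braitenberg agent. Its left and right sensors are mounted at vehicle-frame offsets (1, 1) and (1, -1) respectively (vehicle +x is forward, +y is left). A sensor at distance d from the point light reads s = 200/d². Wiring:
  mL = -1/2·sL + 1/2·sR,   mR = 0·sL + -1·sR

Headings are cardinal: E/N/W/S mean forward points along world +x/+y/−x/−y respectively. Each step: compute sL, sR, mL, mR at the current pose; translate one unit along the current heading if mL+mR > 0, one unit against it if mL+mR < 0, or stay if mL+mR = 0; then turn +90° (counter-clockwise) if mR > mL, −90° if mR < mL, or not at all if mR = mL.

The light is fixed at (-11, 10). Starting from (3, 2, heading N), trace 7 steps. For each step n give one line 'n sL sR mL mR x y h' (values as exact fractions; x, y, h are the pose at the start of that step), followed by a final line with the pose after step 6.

0 100/109 100/137 -1400/14933 -100/137 3 2 N
1 200/289 8/13 -144/3757 -8/13 3 1 E
2 25/37 50/61 325/4514 -50/61 2 1 S
3 8/9 200/193 128/1737 -200/193 2 2 W
4 100/109 100/137 -1400/14933 -100/137 3 2 N
5 200/289 8/13 -144/3757 -8/13 3 1 E
6 25/37 50/61 325/4514 -50/61 2 1 S
final 2 2 W

n=0: pose=(3,2,N); sL=100/109, sR=100/137; mL=-1400/14933, mR=-100/137; mL+mR=-12300/14933 → advance -1; mR−mL=-9500/14933 → turn -1·90°
n=1: pose=(3,1,E); sL=200/289, sR=8/13; mL=-144/3757, mR=-8/13; mL+mR=-2456/3757 → advance -1; mR−mL=-2168/3757 → turn -1·90°
n=2: pose=(2,1,S); sL=25/37, sR=50/61; mL=325/4514, mR=-50/61; mL+mR=-3375/4514 → advance -1; mR−mL=-4025/4514 → turn -1·90°
n=3: pose=(2,2,W); sL=8/9, sR=200/193; mL=128/1737, mR=-200/193; mL+mR=-1672/1737 → advance -1; mR−mL=-1928/1737 → turn -1·90°
n=4: pose=(3,2,N); sL=100/109, sR=100/137; mL=-1400/14933, mR=-100/137; mL+mR=-12300/14933 → advance -1; mR−mL=-9500/14933 → turn -1·90°
n=5: pose=(3,1,E); sL=200/289, sR=8/13; mL=-144/3757, mR=-8/13; mL+mR=-2456/3757 → advance -1; mR−mL=-2168/3757 → turn -1·90°
n=6: pose=(2,1,S); sL=25/37, sR=50/61; mL=325/4514, mR=-50/61; mL+mR=-3375/4514 → advance -1; mR−mL=-4025/4514 → turn -1·90°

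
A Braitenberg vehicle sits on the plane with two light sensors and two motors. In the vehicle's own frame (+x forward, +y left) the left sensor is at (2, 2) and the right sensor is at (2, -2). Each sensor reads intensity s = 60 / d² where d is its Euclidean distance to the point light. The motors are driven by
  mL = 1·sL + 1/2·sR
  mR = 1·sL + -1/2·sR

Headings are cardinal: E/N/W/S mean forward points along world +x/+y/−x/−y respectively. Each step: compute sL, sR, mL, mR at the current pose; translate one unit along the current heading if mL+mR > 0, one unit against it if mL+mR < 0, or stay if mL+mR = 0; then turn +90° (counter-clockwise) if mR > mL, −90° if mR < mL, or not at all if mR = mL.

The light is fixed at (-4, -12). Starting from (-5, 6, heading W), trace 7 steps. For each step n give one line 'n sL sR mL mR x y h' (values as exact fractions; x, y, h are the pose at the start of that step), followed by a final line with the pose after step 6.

0 12/53 60/409 6498/21677 3318/21677 -5 6 W
1 15/104 3/20 57/260 9/130 -6 6 N
2 20/147 60/289 10190/42483 1370/42483 -6 7 E
3 6/29 30/149 1329/4321 459/4321 -5 7 S
4 12/53 60/409 6498/21677 3318/21677 -5 6 W
5 15/104 3/20 57/260 9/130 -6 6 N
6 20/147 60/289 10190/42483 1370/42483 -6 7 E
final -5 7 S

n=0: pose=(-5,6,W); sL=12/53, sR=60/409; mL=6498/21677, mR=3318/21677; mL+mR=24/53 → advance +1; mR−mL=-60/409 → turn -1·90°
n=1: pose=(-6,6,N); sL=15/104, sR=3/20; mL=57/260, mR=9/130; mL+mR=15/52 → advance +1; mR−mL=-3/20 → turn -1·90°
n=2: pose=(-6,7,E); sL=20/147, sR=60/289; mL=10190/42483, mR=1370/42483; mL+mR=40/147 → advance +1; mR−mL=-60/289 → turn -1·90°
n=3: pose=(-5,7,S); sL=6/29, sR=30/149; mL=1329/4321, mR=459/4321; mL+mR=12/29 → advance +1; mR−mL=-30/149 → turn -1·90°
n=4: pose=(-5,6,W); sL=12/53, sR=60/409; mL=6498/21677, mR=3318/21677; mL+mR=24/53 → advance +1; mR−mL=-60/409 → turn -1·90°
n=5: pose=(-6,6,N); sL=15/104, sR=3/20; mL=57/260, mR=9/130; mL+mR=15/52 → advance +1; mR−mL=-3/20 → turn -1·90°
n=6: pose=(-6,7,E); sL=20/147, sR=60/289; mL=10190/42483, mR=1370/42483; mL+mR=40/147 → advance +1; mR−mL=-60/289 → turn -1·90°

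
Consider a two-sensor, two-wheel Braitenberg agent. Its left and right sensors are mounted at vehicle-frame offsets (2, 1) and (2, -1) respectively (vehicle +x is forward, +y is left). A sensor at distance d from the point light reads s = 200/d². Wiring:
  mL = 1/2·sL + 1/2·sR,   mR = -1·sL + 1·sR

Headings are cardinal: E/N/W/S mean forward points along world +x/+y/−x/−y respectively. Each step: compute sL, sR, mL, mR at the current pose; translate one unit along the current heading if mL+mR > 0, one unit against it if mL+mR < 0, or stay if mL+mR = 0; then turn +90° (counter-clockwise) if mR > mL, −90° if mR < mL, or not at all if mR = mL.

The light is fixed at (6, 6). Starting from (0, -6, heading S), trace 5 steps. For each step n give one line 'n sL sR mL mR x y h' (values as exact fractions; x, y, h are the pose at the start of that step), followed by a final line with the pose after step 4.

n=0: pose=(0,-6,S); sL=200/221, sR=40/49; mL=9320/10829, mR=-960/10829; mL+mR=8360/10829 → advance +1; mR−mL=-10280/10829 → turn -1·90°
n=1: pose=(0,-7,W); sL=10/13, sR=25/26; mL=45/52, mR=5/26; mL+mR=55/52 → advance +1; mR−mL=-35/52 → turn -1·90°
n=2: pose=(-1,-7,N); sL=40/37, sR=200/157; mL=6840/5809, mR=1120/5809; mL+mR=7960/5809 → advance +1; mR−mL=-5720/5809 → turn -1·90°
n=3: pose=(-1,-6,E); sL=100/73, sR=100/97; mL=8500/7081, mR=-2400/7081; mL+mR=6100/7081 → advance +1; mR−mL=-10900/7081 → turn -1·90°
n=4: pose=(0,-6,S); sL=200/221, sR=40/49; mL=9320/10829, mR=-960/10829; mL+mR=8360/10829 → advance +1; mR−mL=-10280/10829 → turn -1·90°

0 200/221 40/49 9320/10829 -960/10829 0 -6 S
1 10/13 25/26 45/52 5/26 0 -7 W
2 40/37 200/157 6840/5809 1120/5809 -1 -7 N
3 100/73 100/97 8500/7081 -2400/7081 -1 -6 E
4 200/221 40/49 9320/10829 -960/10829 0 -6 S
final 0 -7 W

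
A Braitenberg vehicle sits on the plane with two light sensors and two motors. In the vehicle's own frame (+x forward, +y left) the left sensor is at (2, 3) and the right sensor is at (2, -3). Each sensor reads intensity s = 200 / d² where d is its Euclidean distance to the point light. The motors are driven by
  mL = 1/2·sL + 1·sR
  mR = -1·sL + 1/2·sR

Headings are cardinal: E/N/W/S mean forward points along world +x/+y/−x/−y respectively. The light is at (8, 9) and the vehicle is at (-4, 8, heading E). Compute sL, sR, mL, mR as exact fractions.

left sensor world pos  = (-2, 11); dL² = 104
right sensor world pos = (-2, 5); dR² = 116
sL = 200/104 = 25/13
sR = 200/116 = 50/29
mL = 1/2·sL + 1·sR = 2025/754
mR = -1·sL + 1/2·sR = -400/377

25/13 50/29 2025/754 -400/377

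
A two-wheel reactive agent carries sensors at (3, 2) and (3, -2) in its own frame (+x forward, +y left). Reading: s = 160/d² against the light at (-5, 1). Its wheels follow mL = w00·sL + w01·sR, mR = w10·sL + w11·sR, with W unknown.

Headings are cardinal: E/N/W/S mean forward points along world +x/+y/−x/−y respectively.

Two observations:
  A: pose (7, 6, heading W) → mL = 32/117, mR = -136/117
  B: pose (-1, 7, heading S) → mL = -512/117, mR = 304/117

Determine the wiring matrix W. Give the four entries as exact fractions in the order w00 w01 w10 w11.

obs A: pose=(7,6,W) → sL=16/9, sR=16/13, mL=32/117, mR=-136/117
obs B: pose=(-1,7,S) → sL=32/9, sR=160/13, mL=-512/117, mR=304/117
sensor matrix S = [[16/9, 16/13], [32/9, 160/13]]; det S = 2048/117
solve [mL_A; mL_B] = S·[w00; w01] and [mR_A; mR_B] = S·[w10; w11]:
  w00 = 1/2, w01 = -1/2, w10 = -1, w11 = 1/2

1/2 -1/2 -1 1/2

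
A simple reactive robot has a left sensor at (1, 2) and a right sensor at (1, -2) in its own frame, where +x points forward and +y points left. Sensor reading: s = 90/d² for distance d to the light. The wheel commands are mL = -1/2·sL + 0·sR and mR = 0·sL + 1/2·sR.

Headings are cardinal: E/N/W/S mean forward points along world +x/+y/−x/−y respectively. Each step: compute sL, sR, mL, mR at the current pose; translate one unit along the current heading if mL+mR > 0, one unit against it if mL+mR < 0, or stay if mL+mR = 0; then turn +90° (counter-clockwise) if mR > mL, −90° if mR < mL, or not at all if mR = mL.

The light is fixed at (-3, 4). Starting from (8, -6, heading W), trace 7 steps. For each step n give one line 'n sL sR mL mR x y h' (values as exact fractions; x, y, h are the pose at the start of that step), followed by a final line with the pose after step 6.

n=0: pose=(8,-6,W); sL=45/122, sR=45/82; mL=-45/244, mR=45/164; mL+mR=225/2501 → advance +1; mR−mL=2295/5002 → turn +1·90°
n=1: pose=(7,-6,S); sL=18/53, sR=18/37; mL=-9/53, mR=9/37; mL+mR=144/1961 → advance +1; mR−mL=810/1961 → turn +1·90°
n=2: pose=(7,-7,E); sL=45/101, sR=9/29; mL=-45/202, mR=9/58; mL+mR=-198/2929 → advance -1; mR−mL=1107/2929 → turn +1·90°
n=3: pose=(6,-7,N); sL=90/149, sR=90/221; mL=-45/149, mR=45/221; mL+mR=-3240/32929 → advance -1; mR−mL=16650/32929 → turn +1·90°
n=4: pose=(6,-8,W); sL=9/26, sR=45/82; mL=-9/52, mR=45/164; mL+mR=54/533 → advance +1; mR−mL=477/1066 → turn +1·90°
n=5: pose=(5,-8,S); sL=90/269, sR=18/41; mL=-45/269, mR=9/41; mL+mR=576/11029 → advance +1; mR−mL=4266/11029 → turn +1·90°
n=6: pose=(5,-9,E); sL=45/101, sR=5/17; mL=-45/202, mR=5/34; mL+mR=-130/1717 → advance -1; mR−mL=635/1717 → turn +1·90°

0 45/122 45/82 -45/244 45/164 8 -6 W
1 18/53 18/37 -9/53 9/37 7 -6 S
2 45/101 9/29 -45/202 9/58 7 -7 E
3 90/149 90/221 -45/149 45/221 6 -7 N
4 9/26 45/82 -9/52 45/164 6 -8 W
5 90/269 18/41 -45/269 9/41 5 -8 S
6 45/101 5/17 -45/202 5/34 5 -9 E
final 4 -9 N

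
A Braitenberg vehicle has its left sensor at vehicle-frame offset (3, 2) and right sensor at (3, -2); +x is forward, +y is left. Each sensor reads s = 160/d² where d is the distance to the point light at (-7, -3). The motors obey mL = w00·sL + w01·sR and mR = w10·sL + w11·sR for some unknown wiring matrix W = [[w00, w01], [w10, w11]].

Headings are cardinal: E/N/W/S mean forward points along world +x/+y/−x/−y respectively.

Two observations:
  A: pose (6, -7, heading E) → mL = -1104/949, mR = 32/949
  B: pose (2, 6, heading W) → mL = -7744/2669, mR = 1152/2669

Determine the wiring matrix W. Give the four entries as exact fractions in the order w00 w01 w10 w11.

obs A: pose=(6,-7,E) → sL=8/13, sR=40/73, mL=-1104/949, mR=32/949
obs B: pose=(2,6,W) → sL=32/17, sR=160/157, mL=-7744/2669, mR=1152/2669
sensor matrix S = [[8/13, 40/73], [32/17, 160/157]]; det S = -1024000/2532881
solve [mL_A; mL_B] = S·[w00; w01] and [mR_A; mR_B] = S·[w10; w11]:
  w00 = -1, w01 = -1, w10 = 1/2, w11 = -1/2

-1 -1 1/2 -1/2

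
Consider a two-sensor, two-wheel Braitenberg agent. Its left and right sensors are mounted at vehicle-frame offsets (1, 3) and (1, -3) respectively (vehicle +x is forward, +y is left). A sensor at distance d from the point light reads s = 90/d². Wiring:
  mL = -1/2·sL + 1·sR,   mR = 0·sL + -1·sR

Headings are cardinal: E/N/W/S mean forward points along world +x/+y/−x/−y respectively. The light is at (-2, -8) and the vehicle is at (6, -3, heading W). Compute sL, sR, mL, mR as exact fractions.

90/53 90/113 -315/5989 -90/113

left sensor world pos  = (5, -6); dL² = 53
right sensor world pos = (5, 0); dR² = 113
sL = 90/53 = 90/53
sR = 90/113 = 90/113
mL = -1/2·sL + 1·sR = -315/5989
mR = 0·sL + -1·sR = -90/113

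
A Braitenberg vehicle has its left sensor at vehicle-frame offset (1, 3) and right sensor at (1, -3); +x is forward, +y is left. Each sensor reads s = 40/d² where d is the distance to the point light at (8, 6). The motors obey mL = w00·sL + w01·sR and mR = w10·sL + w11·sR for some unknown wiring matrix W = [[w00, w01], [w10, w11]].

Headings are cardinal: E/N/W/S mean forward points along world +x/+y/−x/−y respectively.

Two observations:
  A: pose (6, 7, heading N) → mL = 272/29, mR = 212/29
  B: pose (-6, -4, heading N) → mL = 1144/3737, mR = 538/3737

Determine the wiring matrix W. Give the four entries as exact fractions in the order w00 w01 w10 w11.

obs A: pose=(6,7,N) → sL=40/29, sR=8, mL=272/29, mR=212/29
obs B: pose=(-6,-4,N) → sL=4/37, sR=20/101, mL=1144/3737, mR=538/3737
sensor matrix S = [[40/29, 8], [4/37, 20/101]]; det S = -64128/108373
solve [mL_A; mL_B] = S·[w00; w01] and [mR_A; mR_B] = S·[w10; w11]:
  w00 = 1, w01 = 1, w10 = -1/2, w11 = 1

1 1 -1/2 1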